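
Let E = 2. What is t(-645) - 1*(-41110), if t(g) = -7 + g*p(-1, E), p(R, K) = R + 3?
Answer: 39813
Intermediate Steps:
p(R, K) = 3 + R
t(g) = -7 + 2*g (t(g) = -7 + g*(3 - 1) = -7 + g*2 = -7 + 2*g)
t(-645) - 1*(-41110) = (-7 + 2*(-645)) - 1*(-41110) = (-7 - 1290) + 41110 = -1297 + 41110 = 39813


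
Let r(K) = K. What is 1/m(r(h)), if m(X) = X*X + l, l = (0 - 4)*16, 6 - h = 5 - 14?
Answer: 1/161 ≈ 0.0062112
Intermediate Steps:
h = 15 (h = 6 - (5 - 14) = 6 - 1*(-9) = 6 + 9 = 15)
l = -64 (l = -4*16 = -64)
m(X) = -64 + X² (m(X) = X*X - 64 = X² - 64 = -64 + X²)
1/m(r(h)) = 1/(-64 + 15²) = 1/(-64 + 225) = 1/161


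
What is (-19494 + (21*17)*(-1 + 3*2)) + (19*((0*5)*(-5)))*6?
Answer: -17709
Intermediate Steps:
(-19494 + (21*17)*(-1 + 3*2)) + (19*((0*5)*(-5)))*6 = (-19494 + 357*(-1 + 6)) + (19*(0*(-5)))*6 = (-19494 + 357*5) + (19*0)*6 = (-19494 + 1785) + 0*6 = -17709 + 0 = -17709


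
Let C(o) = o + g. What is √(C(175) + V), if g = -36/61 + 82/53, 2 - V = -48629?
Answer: 2*√127536104959/3233 ≈ 220.92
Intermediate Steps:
V = 48631 (V = 2 - 1*(-48629) = 2 + 48629 = 48631)
g = 3094/3233 (g = -36*1/61 + 82*(1/53) = -36/61 + 82/53 = 3094/3233 ≈ 0.95701)
C(o) = 3094/3233 + o (C(o) = o + 3094/3233 = 3094/3233 + o)
√(C(175) + V) = √((3094/3233 + 175) + 48631) = √(568869/3233 + 48631) = √(157792892/3233) = 2*√127536104959/3233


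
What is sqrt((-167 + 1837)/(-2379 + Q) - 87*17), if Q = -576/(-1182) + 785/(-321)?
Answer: 3*I*sqrt(19016104389893814)/10754618 ≈ 38.467*I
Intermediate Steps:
Q = -123829/63237 (Q = -576*(-1/1182) + 785*(-1/321) = 96/197 - 785/321 = -123829/63237 ≈ -1.9582)
sqrt((-167 + 1837)/(-2379 + Q) - 87*17) = sqrt((-167 + 1837)/(-2379 - 123829/63237) - 87*17) = sqrt(1670/(-150564652/63237) - 1479) = sqrt(1670*(-63237/150564652) - 1479) = sqrt(-52802895/75282326 - 1479) = sqrt(-111395363049/75282326) = 3*I*sqrt(19016104389893814)/10754618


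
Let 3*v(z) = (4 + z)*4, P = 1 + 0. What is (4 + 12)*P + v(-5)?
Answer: 44/3 ≈ 14.667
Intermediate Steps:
P = 1
v(z) = 16/3 + 4*z/3 (v(z) = ((4 + z)*4)/3 = (16 + 4*z)/3 = 16/3 + 4*z/3)
(4 + 12)*P + v(-5) = (4 + 12)*1 + (16/3 + (4/3)*(-5)) = 16*1 + (16/3 - 20/3) = 16 - 4/3 = 44/3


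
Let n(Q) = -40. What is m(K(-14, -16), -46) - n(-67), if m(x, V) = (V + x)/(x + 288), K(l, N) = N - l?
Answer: 5696/143 ≈ 39.832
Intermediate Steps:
m(x, V) = (V + x)/(288 + x)
m(K(-14, -16), -46) - n(-67) = (-46 + (-16 - 1*(-14)))/(288 + (-16 - 1*(-14))) - 1*(-40) = (-46 + (-16 + 14))/(288 + (-16 + 14)) + 40 = (-46 - 2)/(288 - 2) + 40 = -48/286 + 40 = (1/286)*(-48) + 40 = -24/143 + 40 = 5696/143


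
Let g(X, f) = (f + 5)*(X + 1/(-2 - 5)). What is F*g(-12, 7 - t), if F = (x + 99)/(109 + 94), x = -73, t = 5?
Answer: -2210/203 ≈ -10.887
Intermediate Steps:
g(X, f) = (5 + f)*(-⅐ + X) (g(X, f) = (5 + f)*(X + 1/(-7)) = (5 + f)*(X - ⅐) = (5 + f)*(-⅐ + X))
F = 26/203 (F = (-73 + 99)/(109 + 94) = 26/203 ≈ 0.12808)
F*g(-12, 7 - t) = 26*(-5/7 + 5*(-12) - (7 - 1*5)/7 - 12*(7 - 1*5))/203 = 26*(-5/7 - 60 - (7 - 5)/7 - 12*(7 - 5))/203 = 26*(-5/7 - 60 - ⅐*2 - 12*2)/203 = 26*(-5/7 - 60 - 2/7 - 24)/203 = (26/203)*(-85) = -2210/203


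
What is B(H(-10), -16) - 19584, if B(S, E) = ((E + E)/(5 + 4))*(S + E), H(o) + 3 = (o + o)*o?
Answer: -182048/9 ≈ -20228.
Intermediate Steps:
H(o) = -3 + 2*o² (H(o) = -3 + (o + o)*o = -3 + (2*o)*o = -3 + 2*o²)
B(S, E) = 2*E*(E + S)/9 (B(S, E) = ((2*E)/9)*(E + S) = ((2*E)*(⅑))*(E + S) = (2*E/9)*(E + S) = 2*E*(E + S)/9)
B(H(-10), -16) - 19584 = (2/9)*(-16)*(-16 + (-3 + 2*(-10)²)) - 19584 = (2/9)*(-16)*(-16 + (-3 + 2*100)) - 19584 = (2/9)*(-16)*(-16 + (-3 + 200)) - 19584 = (2/9)*(-16)*(-16 + 197) - 19584 = (2/9)*(-16)*181 - 19584 = -5792/9 - 19584 = -182048/9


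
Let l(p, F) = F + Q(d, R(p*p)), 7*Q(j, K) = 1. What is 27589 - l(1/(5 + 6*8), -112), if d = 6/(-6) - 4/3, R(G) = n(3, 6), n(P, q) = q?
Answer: 193906/7 ≈ 27701.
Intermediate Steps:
R(G) = 6
d = -7/3 (d = 6*(-⅙) - 4*⅓ = -1 - 4/3 = -7/3 ≈ -2.3333)
Q(j, K) = ⅐ (Q(j, K) = (⅐)*1 = ⅐)
l(p, F) = ⅐ + F (l(p, F) = F + ⅐ = ⅐ + F)
27589 - l(1/(5 + 6*8), -112) = 27589 - (⅐ - 112) = 27589 - 1*(-783/7) = 27589 + 783/7 = 193906/7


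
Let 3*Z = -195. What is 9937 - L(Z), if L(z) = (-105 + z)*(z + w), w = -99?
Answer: -17943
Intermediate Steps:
Z = -65 (Z = (⅓)*(-195) = -65)
L(z) = (-105 + z)*(-99 + z) (L(z) = (-105 + z)*(z - 99) = (-105 + z)*(-99 + z))
9937 - L(Z) = 9937 - (10395 + (-65)² - 204*(-65)) = 9937 - (10395 + 4225 + 13260) = 9937 - 1*27880 = 9937 - 27880 = -17943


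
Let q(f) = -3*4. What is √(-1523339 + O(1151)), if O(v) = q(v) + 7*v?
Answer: 3*I*√168366 ≈ 1231.0*I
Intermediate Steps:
q(f) = -12
O(v) = -12 + 7*v
√(-1523339 + O(1151)) = √(-1523339 + (-12 + 7*1151)) = √(-1523339 + (-12 + 8057)) = √(-1523339 + 8045) = √(-1515294) = 3*I*√168366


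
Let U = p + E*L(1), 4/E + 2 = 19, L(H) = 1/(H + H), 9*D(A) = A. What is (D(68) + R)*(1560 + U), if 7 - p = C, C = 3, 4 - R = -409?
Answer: 100643150/153 ≈ 6.5780e+5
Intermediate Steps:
R = 413 (R = 4 - 1*(-409) = 4 + 409 = 413)
D(A) = A/9
L(H) = 1/(2*H)
E = 4/17 (E = 4/(-2 + 19) = 4/17 ≈ 0.23529)
p = 4 (p = 7 - 1*3 = 7 - 3 = 4)
U = 70/17 (U = 4 + 4*((1/2)/1)/17 = 4 + 4*((1/2)*1)/17 = 4 + (4/17)*(1/2) = 4 + 2/17 = 70/17 ≈ 4.1176)
(D(68) + R)*(1560 + U) = ((1/9)*68 + 413)*(1560 + 70/17) = (68/9 + 413)*(26590/17) = (3785/9)*(26590/17) = 100643150/153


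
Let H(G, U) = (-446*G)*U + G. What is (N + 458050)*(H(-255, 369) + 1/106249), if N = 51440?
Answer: 2271743436390515640/106249 ≈ 2.1381e+13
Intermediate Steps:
H(G, U) = G - 446*G*U (H(G, U) = -446*G*U + G = G - 446*G*U)
(N + 458050)*(H(-255, 369) + 1/106249) = (51440 + 458050)*(-255*(1 - 446*369) + 1/106249) = 509490*(-255*(1 - 164574) + 1/106249) = 509490*(-255*(-164573) + 1/106249) = 509490*(41966115 + 1/106249) = 509490*(4458857752636/106249) = 2271743436390515640/106249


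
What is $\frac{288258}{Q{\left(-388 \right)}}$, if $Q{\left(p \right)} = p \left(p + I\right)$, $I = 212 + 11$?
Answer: $\frac{48043}{10670} \approx 4.5026$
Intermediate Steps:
$I = 223$
$Q{\left(p \right)} = p \left(223 + p\right)$ ($Q{\left(p \right)} = p \left(p + 223\right) = p \left(223 + p\right)$)
$\frac{288258}{Q{\left(-388 \right)}} = \frac{288258}{\left(-388\right) \left(223 - 388\right)} = \frac{288258}{\left(-388\right) \left(-165\right)} = \frac{288258}{64020} = 288258 \cdot \frac{1}{64020} = \frac{48043}{10670}$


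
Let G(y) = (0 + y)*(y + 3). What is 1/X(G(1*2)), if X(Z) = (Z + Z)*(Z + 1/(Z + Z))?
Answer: 1/201 ≈ 0.0049751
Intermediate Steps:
G(y) = y*(3 + y)
X(Z) = 2*Z*(Z + 1/(2*Z)) (X(Z) = (2*Z)*(Z + 1/(2*Z)) = 2*Z*(Z + 1/(2*Z)))
1/X(G(1*2)) = 1/(1 + 2*((1*2)*(3 + 1*2))²) = 1/(1 + 2*(2*(3 + 2))²) = 1/(1 + 2*(2*5)²) = 1/(1 + 2*10²) = 1/(1 + 2*100) = 1/(1 + 200) = 1/201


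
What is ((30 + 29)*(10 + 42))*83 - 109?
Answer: 254535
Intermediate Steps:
((30 + 29)*(10 + 42))*83 - 109 = (59*52)*83 - 109 = 3068*83 - 109 = 254644 - 109 = 254535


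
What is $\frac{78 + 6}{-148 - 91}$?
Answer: $- \frac{84}{239} \approx -0.35146$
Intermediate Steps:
$\frac{78 + 6}{-148 - 91} = \frac{1}{-239} \cdot 84 = \left(- \frac{1}{239}\right) 84 = - \frac{84}{239}$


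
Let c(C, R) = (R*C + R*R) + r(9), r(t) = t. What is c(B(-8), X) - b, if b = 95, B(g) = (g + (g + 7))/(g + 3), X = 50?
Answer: 2504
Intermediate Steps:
B(g) = (7 + 2*g)/(3 + g) (B(g) = (g + (7 + g))/(3 + g) = (7 + 2*g)/(3 + g))
c(C, R) = 9 + R² + C*R (c(C, R) = (R*C + R*R) + 9 = (C*R + R²) + 9 = (R² + C*R) + 9 = 9 + R² + C*R)
c(B(-8), X) - b = (9 + 50² + ((7 + 2*(-8))/(3 - 8))*50) - 1*95 = (9 + 2500 + ((7 - 16)/(-5))*50) - 95 = (9 + 2500 - ⅕*(-9)*50) - 95 = (9 + 2500 + (9/5)*50) - 95 = (9 + 2500 + 90) - 95 = 2599 - 95 = 2504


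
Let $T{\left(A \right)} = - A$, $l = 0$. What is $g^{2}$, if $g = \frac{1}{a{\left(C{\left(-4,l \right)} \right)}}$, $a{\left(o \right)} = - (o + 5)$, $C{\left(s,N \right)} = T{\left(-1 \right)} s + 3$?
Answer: $\frac{1}{16} \approx 0.0625$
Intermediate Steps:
$C{\left(s,N \right)} = 3 + s$ ($C{\left(s,N \right)} = \left(-1\right) \left(-1\right) s + 3 = 1 s + 3 = s + 3 = 3 + s$)
$a{\left(o \right)} = -5 - o$ ($a{\left(o \right)} = - (5 + o) = -5 - o$)
$g = - \frac{1}{4}$ ($g = \frac{1}{-5 - \left(3 - 4\right)} = \frac{1}{-5 - -1} = \frac{1}{-5 + 1} = \frac{1}{-4} = - \frac{1}{4} \approx -0.25$)
$g^{2} = \left(- \frac{1}{4}\right)^{2} = \frac{1}{16}$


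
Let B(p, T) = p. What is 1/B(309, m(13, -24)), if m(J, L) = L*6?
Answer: 1/309 ≈ 0.0032362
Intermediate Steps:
m(J, L) = 6*L
1/B(309, m(13, -24)) = 1/309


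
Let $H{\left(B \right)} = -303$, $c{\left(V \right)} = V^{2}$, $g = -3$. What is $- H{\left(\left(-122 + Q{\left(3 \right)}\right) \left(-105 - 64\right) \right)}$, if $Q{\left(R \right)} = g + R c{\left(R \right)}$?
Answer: $303$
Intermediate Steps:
$Q{\left(R \right)} = -3 + R^{3}$ ($Q{\left(R \right)} = -3 + R R^{2} = -3 + R^{3}$)
$- H{\left(\left(-122 + Q{\left(3 \right)}\right) \left(-105 - 64\right) \right)} = \left(-1\right) \left(-303\right) = 303$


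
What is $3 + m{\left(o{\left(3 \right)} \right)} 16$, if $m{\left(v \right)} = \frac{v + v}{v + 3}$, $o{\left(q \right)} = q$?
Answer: $19$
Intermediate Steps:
$m{\left(v \right)} = \frac{2 v}{3 + v}$
$3 + m{\left(o{\left(3 \right)} \right)} 16 = 3 + 2 \cdot 3 \frac{1}{3 + 3} \cdot 16 = 3 + 2 \cdot 3 \cdot \frac{1}{6} \cdot 16 = 3 + 1 \cdot 16 = 3 + 16 = 19$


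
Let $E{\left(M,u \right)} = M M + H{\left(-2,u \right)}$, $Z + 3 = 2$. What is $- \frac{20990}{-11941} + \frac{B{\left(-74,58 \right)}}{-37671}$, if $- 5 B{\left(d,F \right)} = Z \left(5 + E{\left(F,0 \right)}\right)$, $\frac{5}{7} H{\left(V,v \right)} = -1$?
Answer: $\frac{19566794692}{11245735275} \approx 1.7399$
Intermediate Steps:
$Z = -1$ ($Z = -3 + 2 = -1$)
$H{\left(V,v \right)} = - \frac{7}{5}$ ($H{\left(V,v \right)} = \frac{7}{5} \left(-1\right) = - \frac{7}{5}$)
$E{\left(M,u \right)} = - \frac{7}{5} + M^{2}$ ($E{\left(M,u \right)} = M M - \frac{7}{5} = M^{2} - \frac{7}{5} = - \frac{7}{5} + M^{2}$)
$B{\left(d,F \right)} = \frac{18}{25} + \frac{F^{2}}{5}$ ($B{\left(d,F \right)} = - \frac{\left(-1\right) \left(5 + \left(- \frac{7}{5} + F^{2}\right)\right)}{5} = - \frac{\left(-1\right) \left(\frac{18}{5} + F^{2}\right)}{5} = - \frac{- \frac{18}{5} - F^{2}}{5} = \frac{18}{25} + \frac{F^{2}}{5}$)
$- \frac{20990}{-11941} + \frac{B{\left(-74,58 \right)}}{-37671} = - \frac{20990}{-11941} + \frac{\frac{18}{25} + \frac{58^{2}}{5}}{-37671} = \left(-20990\right) \left(- \frac{1}{11941}\right) + \left(\frac{18}{25} + \frac{1}{5} \cdot 3364\right) \left(- \frac{1}{37671}\right) = \frac{20990}{11941} + \left(\frac{18}{25} + \frac{3364}{5}\right) \left(- \frac{1}{37671}\right) = \frac{20990}{11941} + \frac{16838}{25} \left(- \frac{1}{37671}\right) = \frac{20990}{11941} - \frac{16838}{941775} = \frac{19566794692}{11245735275}$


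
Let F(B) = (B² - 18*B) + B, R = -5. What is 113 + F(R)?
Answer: 223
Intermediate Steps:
F(B) = B² - 17*B
113 + F(R) = 113 - 5*(-17 - 5) = 113 - 5*(-22) = 113 + 110 = 223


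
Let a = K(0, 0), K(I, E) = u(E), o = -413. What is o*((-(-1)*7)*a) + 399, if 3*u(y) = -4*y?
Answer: 399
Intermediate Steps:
u(y) = -4*y/3 (u(y) = (-4*y)/3 = -4*y/3)
K(I, E) = -4*E/3
a = 0 (a = -4/3*0 = 0)
o*((-(-1)*7)*a) + 399 = -413*(-(-1)*7)*0 + 399 = -413*(-1*(-7))*0 + 399 = -2891*0 + 399 = -413*0 + 399 = 0 + 399 = 399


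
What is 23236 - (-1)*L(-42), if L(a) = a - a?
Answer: 23236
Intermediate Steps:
L(a) = 0
23236 - (-1)*L(-42) = 23236 - (-1)*0 = 23236 - 1*0 = 23236 + 0 = 23236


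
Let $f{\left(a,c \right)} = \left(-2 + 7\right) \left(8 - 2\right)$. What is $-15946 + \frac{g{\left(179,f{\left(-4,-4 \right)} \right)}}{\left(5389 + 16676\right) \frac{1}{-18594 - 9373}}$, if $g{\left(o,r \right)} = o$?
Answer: $- \frac{356854583}{22065} \approx -16173.0$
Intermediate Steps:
$f{\left(a,c \right)} = 30$ ($f{\left(a,c \right)} = 5 \cdot 6 = 30$)
$-15946 + \frac{g{\left(179,f{\left(-4,-4 \right)} \right)}}{\left(5389 + 16676\right) \frac{1}{-18594 - 9373}} = -15946 + \frac{179}{\left(5389 + 16676\right) \frac{1}{-18594 - 9373}} = -15946 + \frac{179}{22065 \frac{1}{-27967}} = -15946 + \frac{179}{22065 \left(- \frac{1}{27967}\right)} = -15946 + \frac{179}{- \frac{22065}{27967}} = -15946 + 179 \left(- \frac{27967}{22065}\right) = -15946 - \frac{5006093}{22065} = - \frac{356854583}{22065}$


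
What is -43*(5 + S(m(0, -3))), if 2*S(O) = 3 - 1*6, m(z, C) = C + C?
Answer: -301/2 ≈ -150.50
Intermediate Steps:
m(z, C) = 2*C
S(O) = -3/2 (S(O) = (3 - 1*6)/2 = (3 - 6)/2 = (½)*(-3) = -3/2)
-43*(5 + S(m(0, -3))) = -43*(5 - 3/2) = -43*7/2 = -301/2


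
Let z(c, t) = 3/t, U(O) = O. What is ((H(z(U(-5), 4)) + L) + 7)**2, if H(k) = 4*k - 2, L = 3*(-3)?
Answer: 1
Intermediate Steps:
L = -9
H(k) = -2 + 4*k
((H(z(U(-5), 4)) + L) + 7)**2 = (((-2 + 4*(3/4)) - 9) + 7)**2 = (((-2 + 3) - 9) + 7)**2 = ((1 - 9) + 7)**2 = (-8 + 7)**2 = (-1)**2 = 1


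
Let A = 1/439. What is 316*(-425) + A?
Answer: -58957699/439 ≈ -1.3430e+5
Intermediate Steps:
A = 1/439 ≈ 0.0022779
316*(-425) + A = 316*(-425) + 1/439 = -134300 + 1/439 = -58957699/439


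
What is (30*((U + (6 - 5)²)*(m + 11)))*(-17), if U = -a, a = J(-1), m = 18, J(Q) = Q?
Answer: -29580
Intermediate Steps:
a = -1
U = 1 (U = -1*(-1) = 1)
(30*((U + (6 - 5)²)*(m + 11)))*(-17) = (30*((1 + (6 - 5)²)*(18 + 11)))*(-17) = (30*((1 + 1²)*29))*(-17) = (30*((1 + 1)*29))*(-17) = (30*(2*29))*(-17) = (30*58)*(-17) = 1740*(-17) = -29580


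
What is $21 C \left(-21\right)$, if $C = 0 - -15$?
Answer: $-6615$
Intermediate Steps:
$C = 15$ ($C = 0 + 15 = 15$)
$21 C \left(-21\right) = 21 \cdot 15 \left(-21\right) = 315 \left(-21\right) = -6615$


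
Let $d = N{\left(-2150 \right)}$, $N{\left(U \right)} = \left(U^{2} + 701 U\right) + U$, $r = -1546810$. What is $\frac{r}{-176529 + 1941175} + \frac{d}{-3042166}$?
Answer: $- \frac{2549837179415}{1342086515809} \approx -1.8999$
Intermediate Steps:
$N{\left(U \right)} = U^{2} + 702 U$
$d = 3113200$ ($d = - 2150 \left(702 - 2150\right) = \left(-2150\right) \left(-1448\right) = 3113200$)
$\frac{r}{-176529 + 1941175} + \frac{d}{-3042166} = - \frac{1546810}{-176529 + 1941175} + \frac{3113200}{-3042166} = - \frac{1546810}{1764646} + 3113200 \left(- \frac{1}{3042166}\right) = \left(-1546810\right) \frac{1}{1764646} - \frac{1556600}{1521083} = - \frac{773405}{882323} - \frac{1556600}{1521083} = - \frac{2549837179415}{1342086515809}$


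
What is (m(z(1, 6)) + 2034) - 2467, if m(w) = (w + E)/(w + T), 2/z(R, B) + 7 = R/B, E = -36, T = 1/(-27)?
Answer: -117869/365 ≈ -322.93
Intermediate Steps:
T = -1/27 ≈ -0.037037
z(R, B) = 2/(-7 + R/B)
m(w) = (-36 + w)/(-1/27 + w) (m(w) = (w - 36)/(w - 1/27) = (-36 + w)/(-1/27 + w))
(m(z(1, 6)) + 2034) - 2467 = (27*(-36 - 2*6/(-1*1 + 7*6))/(-1 + 27*(-2*6/(-1*1 + 7*6))) + 2034) - 2467 = (27*(-36 - 2*6/(-1 + 42))/(-1 + 27*(-2*6/(-1 + 42))) + 2034) - 2467 = (27*(-36 - 2*6/41)/(-1 + 27*(-2*6/41)) + 2034) - 2467 = (27*(-36 - 2*6*1/41)/(-1 + 27*(-2*6*1/41)) + 2034) - 2467 = (27*(-36 - 12/41)/(-1 + 27*(-12/41)) + 2034) - 2467 = (27*(-1488/41)/(-1 - 324/41) + 2034) - 2467 = (27*(-1488/41)/(-365/41) + 2034) - 2467 = (27*(-41/365)*(-1488/41) + 2034) - 2467 = (40176/365 + 2034) - 2467 = 782586/365 - 2467 = -117869/365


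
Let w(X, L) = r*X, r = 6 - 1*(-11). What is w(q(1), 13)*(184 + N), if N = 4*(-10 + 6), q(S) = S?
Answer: 2856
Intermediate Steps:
N = -16 (N = 4*(-4) = -16)
r = 17 (r = 6 + 11 = 17)
w(X, L) = 17*X
w(q(1), 13)*(184 + N) = (17*1)*(184 - 16) = 17*168 = 2856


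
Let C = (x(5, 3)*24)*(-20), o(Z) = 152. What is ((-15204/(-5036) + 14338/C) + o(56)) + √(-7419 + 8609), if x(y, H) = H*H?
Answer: 412539269/2719440 + √1190 ≈ 186.20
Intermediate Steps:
x(y, H) = H²
C = -4320 (C = (3²*24)*(-20) = (9*24)*(-20) = 216*(-20) = -4320)
((-15204/(-5036) + 14338/C) + o(56)) + √(-7419 + 8609) = ((-15204/(-5036) + 14338/(-4320)) + 152) + √(-7419 + 8609) = ((-15204*(-1/5036) + 14338*(-1/4320)) + 152) + √1190 = ((3801/1259 - 7169/2160) + 152) + √1190 = (-815611/2719440 + 152) + √1190 = 412539269/2719440 + √1190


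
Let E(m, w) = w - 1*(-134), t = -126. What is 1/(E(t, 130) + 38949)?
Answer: 1/39213 ≈ 2.5502e-5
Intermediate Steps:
E(m, w) = 134 + w (E(m, w) = w + 134 = 134 + w)
1/(E(t, 130) + 38949) = 1/((134 + 130) + 38949) = 1/(264 + 38949) = 1/39213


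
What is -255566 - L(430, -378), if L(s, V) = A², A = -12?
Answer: -255710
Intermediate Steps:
L(s, V) = 144 (L(s, V) = (-12)² = 144)
-255566 - L(430, -378) = -255566 - 1*144 = -255566 - 144 = -255710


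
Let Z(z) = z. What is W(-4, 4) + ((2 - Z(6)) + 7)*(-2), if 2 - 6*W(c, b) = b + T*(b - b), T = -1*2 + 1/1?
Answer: -19/3 ≈ -6.3333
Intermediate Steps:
T = -1 (T = -2 + 1 = -1)
W(c, b) = ⅓ - b/6 (W(c, b) = ⅓ - (b - (b - b))/6 = ⅓ - (b - 1*0)/6 = ⅓ - (b + 0)/6 = ⅓ - b/6)
W(-4, 4) + ((2 - Z(6)) + 7)*(-2) = (⅓ - ⅙*4) + ((2 - 1*6) + 7)*(-2) = (⅓ - ⅔) + ((2 - 6) + 7)*(-2) = -⅓ + (-4 + 7)*(-2) = -⅓ + 3*(-2) = -⅓ - 6 = -19/3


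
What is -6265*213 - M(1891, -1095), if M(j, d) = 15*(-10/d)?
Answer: -97414495/73 ≈ -1.3344e+6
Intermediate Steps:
M(j, d) = -150/d
-6265*213 - M(1891, -1095) = -6265*213 - (-150)/(-1095) = -1334445 - (-150)*(-1)/1095 = -1334445 - 1*10/73 = -1334445 - 10/73 = -97414495/73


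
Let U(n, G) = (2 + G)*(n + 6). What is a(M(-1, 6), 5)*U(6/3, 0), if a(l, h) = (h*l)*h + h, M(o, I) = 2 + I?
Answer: 3280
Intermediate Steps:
U(n, G) = (2 + G)*(6 + n)
a(l, h) = h + l*h² (a(l, h) = l*h² + h = h + l*h²)
a(M(-1, 6), 5)*U(6/3, 0) = (5*(1 + 5*(2 + 6)))*(12 + 2*(6/3) + 6*0 + 0*(6/3)) = (5*(1 + 5*8))*(12 + 2*(6*(⅓)) + 0 + 0*(6*(⅓))) = (5*(1 + 40))*(12 + 2*2 + 0 + 0*2) = (5*41)*(12 + 4 + 0 + 0) = 205*16 = 3280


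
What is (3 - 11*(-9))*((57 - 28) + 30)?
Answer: 6018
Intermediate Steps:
(3 - 11*(-9))*((57 - 28) + 30) = (3 + 99)*(29 + 30) = 102*59 = 6018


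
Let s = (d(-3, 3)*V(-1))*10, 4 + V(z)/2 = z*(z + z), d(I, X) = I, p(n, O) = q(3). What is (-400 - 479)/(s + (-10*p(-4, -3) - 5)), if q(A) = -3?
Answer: -879/145 ≈ -6.0621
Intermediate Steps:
p(n, O) = -3
V(z) = -8 + 4*z**2 (V(z) = -8 + 2*(z*(z + z)) = -8 + 2*(z*(2*z)) = -8 + 2*(2*z**2) = -8 + 4*z**2)
s = 120 (s = -3*(-8 + 4*(-1)**2)*10 = -3*(-8 + 4*1)*10 = -3*(-8 + 4)*10 = -3*(-4)*10 = 12*10 = 120)
(-400 - 479)/(s + (-10*p(-4, -3) - 5)) = (-400 - 479)/(120 + (-10*(-3) - 5)) = -879/(120 + (30 - 5)) = -879/(120 + 25) = -879/145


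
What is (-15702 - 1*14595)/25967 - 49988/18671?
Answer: -1863713683/484829857 ≈ -3.8441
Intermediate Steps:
(-15702 - 1*14595)/25967 - 49988/18671 = (-15702 - 14595)*(1/25967) - 49988*1/18671 = -30297*1/25967 - 49988/18671 = -30297/25967 - 49988/18671 = -1863713683/484829857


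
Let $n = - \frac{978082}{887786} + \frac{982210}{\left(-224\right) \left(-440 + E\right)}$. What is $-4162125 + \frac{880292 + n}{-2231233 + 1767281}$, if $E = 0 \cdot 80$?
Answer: $- \frac{8448261722169220357393}{2029794364860416} \approx -4.1621 \cdot 10^{6}$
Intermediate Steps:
$E = 0$
$n = \frac{38779626257}{4375009408}$ ($n = - \frac{978082}{887786} + \frac{982210}{\left(-224\right) \left(-440 + 0\right)} = \left(-978082\right) \frac{1}{887786} + \frac{982210}{\left(-224\right) \left(-440\right)} = - \frac{489041}{443893} + \frac{982210}{98560} = - \frac{489041}{443893} + 982210 \cdot \frac{1}{98560} = - \frac{489041}{443893} + \frac{98221}{9856} = \frac{38779626257}{4375009408} \approx 8.8639$)
$-4162125 + \frac{880292 + n}{-2231233 + 1767281} = -4162125 + \frac{880292 + \frac{38779626257}{4375009408}}{-2231233 + 1767281} = -4162125 + \frac{3851324561413393}{4375009408 \left(-463952\right)} = -4162125 + \frac{3851324561413393}{4375009408} \left(- \frac{1}{463952}\right) = -4162125 - \frac{3851324561413393}{2029794364860416} = - \frac{8448261722169220357393}{2029794364860416}$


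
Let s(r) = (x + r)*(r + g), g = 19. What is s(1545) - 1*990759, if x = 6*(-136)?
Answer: 149397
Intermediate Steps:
x = -816
s(r) = (-816 + r)*(19 + r) (s(r) = (-816 + r)*(r + 19) = (-816 + r)*(19 + r))
s(1545) - 1*990759 = (-15504 + 1545**2 - 797*1545) - 1*990759 = (-15504 + 2387025 - 1231365) - 990759 = 1140156 - 990759 = 149397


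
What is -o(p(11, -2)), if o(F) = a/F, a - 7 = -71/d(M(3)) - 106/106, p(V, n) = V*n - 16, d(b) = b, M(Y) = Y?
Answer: -53/114 ≈ -0.46491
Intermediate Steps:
p(V, n) = -16 + V*n
a = -53/3 (a = 7 + (-71/3 - 106/106) = 7 + (-71*⅓ - 106*1/106) = 7 + (-71/3 - 1) = 7 - 74/3 = -53/3 ≈ -17.667)
o(F) = -53/(3*F)
-o(p(11, -2)) = -(-53)/(3*(-16 + 11*(-2))) = -(-53)/(3*(-16 - 22)) = -(-53)/(3*(-38)) = -(-53)*(-1)/(3*38) = -1*53/114 = -53/114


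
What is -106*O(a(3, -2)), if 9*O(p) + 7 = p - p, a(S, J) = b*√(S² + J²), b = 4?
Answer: 742/9 ≈ 82.444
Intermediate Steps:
a(S, J) = 4*√(J² + S²) (a(S, J) = 4*√(S² + J²) = 4*√(J² + S²))
O(p) = -7/9 (O(p) = -7/9 + (p - p)/9 = -7/9 + (⅑)*0 = -7/9 + 0 = -7/9)
-106*O(a(3, -2)) = -106*(-7/9) = 742/9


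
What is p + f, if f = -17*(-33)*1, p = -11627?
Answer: -11066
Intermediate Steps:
f = 561 (f = 561*1 = 561)
p + f = -11627 + 561 = -11066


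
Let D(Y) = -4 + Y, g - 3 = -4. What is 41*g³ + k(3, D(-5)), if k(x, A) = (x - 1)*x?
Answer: -35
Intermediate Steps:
g = -1 (g = 3 - 4 = -1)
k(x, A) = x*(-1 + x) (k(x, A) = (-1 + x)*x = x*(-1 + x))
41*g³ + k(3, D(-5)) = 41*(-1)³ + 3*(-1 + 3) = 41*(-1) + 3*2 = -41 + 6 = -35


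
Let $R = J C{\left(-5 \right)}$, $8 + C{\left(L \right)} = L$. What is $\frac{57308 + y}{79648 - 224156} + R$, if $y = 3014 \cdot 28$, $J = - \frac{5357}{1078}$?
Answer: $\frac{2475257}{38906} \approx 63.621$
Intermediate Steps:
$C{\left(L \right)} = -8 + L$
$J = - \frac{487}{98}$ ($J = \left(-5357\right) \frac{1}{1078} = - \frac{487}{98} \approx -4.9694$)
$y = 84392$
$R = \frac{6331}{98}$ ($R = - \frac{487 \left(-8 - 5\right)}{98} = \left(- \frac{487}{98}\right) \left(-13\right) = \frac{6331}{98} \approx 64.602$)
$\frac{57308 + y}{79648 - 224156} + R = \frac{57308 + 84392}{79648 - 224156} + \frac{6331}{98} = \frac{141700}{-144508} + \frac{6331}{98} = 141700 \left(- \frac{1}{144508}\right) + \frac{6331}{98} = - \frac{2725}{2779} + \frac{6331}{98} = \frac{2475257}{38906}$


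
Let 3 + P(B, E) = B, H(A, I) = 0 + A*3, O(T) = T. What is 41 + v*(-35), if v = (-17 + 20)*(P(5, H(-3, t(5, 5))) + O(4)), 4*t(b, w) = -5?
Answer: -589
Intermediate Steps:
t(b, w) = -5/4 (t(b, w) = (1/4)*(-5) = -5/4)
H(A, I) = 3*A (H(A, I) = 0 + 3*A = 3*A)
P(B, E) = -3 + B
v = 18 (v = (-17 + 20)*((-3 + 5) + 4) = 3*(2 + 4) = 3*6 = 18)
41 + v*(-35) = 41 + 18*(-35) = 41 - 630 = -589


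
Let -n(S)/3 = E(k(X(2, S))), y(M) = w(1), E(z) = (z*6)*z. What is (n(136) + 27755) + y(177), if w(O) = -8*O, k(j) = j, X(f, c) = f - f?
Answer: 27747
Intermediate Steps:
X(f, c) = 0
E(z) = 6*z² (E(z) = (6*z)*z = 6*z²)
y(M) = -8 (y(M) = -8*1 = -8)
n(S) = 0 (n(S) = -18*0² = -18*0 = -3*0 = 0)
(n(136) + 27755) + y(177) = (0 + 27755) - 8 = 27755 - 8 = 27747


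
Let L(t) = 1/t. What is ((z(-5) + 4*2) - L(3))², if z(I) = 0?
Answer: 529/9 ≈ 58.778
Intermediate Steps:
((z(-5) + 4*2) - L(3))² = ((0 + 4*2) - 1/3)² = ((0 + 8) - 1*⅓)² = (8 - ⅓)² = (23/3)² = 529/9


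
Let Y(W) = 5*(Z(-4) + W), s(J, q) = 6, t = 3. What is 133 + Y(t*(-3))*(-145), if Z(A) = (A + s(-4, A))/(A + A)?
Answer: 27357/4 ≈ 6839.3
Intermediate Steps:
Z(A) = (6 + A)/(2*A) (Z(A) = (A + 6)/(A + A) = (6 + A)/((2*A)) = (6 + A)*(1/(2*A)) = (6 + A)/(2*A))
Y(W) = -5/4 + 5*W (Y(W) = 5*((½)*(6 - 4)/(-4) + W) = 5*((½)*(-¼)*2 + W) = 5*(-¼ + W) = -5/4 + 5*W)
133 + Y(t*(-3))*(-145) = 133 + (-5/4 + 5*(3*(-3)))*(-145) = 133 + (-5/4 + 5*(-9))*(-145) = 133 + (-5/4 - 45)*(-145) = 133 - 185/4*(-145) = 133 + 26825/4 = 27357/4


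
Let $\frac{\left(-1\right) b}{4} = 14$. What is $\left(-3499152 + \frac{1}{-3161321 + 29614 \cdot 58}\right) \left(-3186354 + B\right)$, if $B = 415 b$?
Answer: $\frac{16214089710171173786}{1443709} \approx 1.1231 \cdot 10^{13}$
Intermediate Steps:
$b = -56$ ($b = \left(-4\right) 14 = -56$)
$B = -23240$ ($B = 415 \left(-56\right) = -23240$)
$\left(-3499152 + \frac{1}{-3161321 + 29614 \cdot 58}\right) \left(-3186354 + B\right) = \left(-3499152 + \frac{1}{-3161321 + 29614 \cdot 58}\right) \left(-3186354 - 23240\right) = \left(-3499152 + \frac{1}{-3161321 + 1717612}\right) \left(-3209594\right) = \left(-3499152 + \frac{1}{-1443709}\right) \left(-3209594\right) = \left(-3499152 - \frac{1}{1443709}\right) \left(-3209594\right) = \left(- \frac{5051757234769}{1443709}\right) \left(-3209594\right) = \frac{16214089710171173786}{1443709}$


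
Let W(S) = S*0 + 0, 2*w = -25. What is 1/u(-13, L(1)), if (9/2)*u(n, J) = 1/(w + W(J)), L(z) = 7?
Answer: -225/4 ≈ -56.250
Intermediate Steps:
w = -25/2 (w = (½)*(-25) = -25/2 ≈ -12.500)
W(S) = 0 (W(S) = 0 + 0 = 0)
u(n, J) = -4/225 (u(n, J) = 2/(9*(-25/2 + 0)) = 2/(9*(-25/2)) = (2/9)*(-2/25) = -4/225)
1/u(-13, L(1)) = 1/(-4/225) = -225/4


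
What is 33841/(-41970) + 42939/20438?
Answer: 277626868/214445715 ≈ 1.2946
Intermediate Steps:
33841/(-41970) + 42939/20438 = 33841*(-1/41970) + 42939*(1/20438) = -33841/41970 + 42939/20438 = 277626868/214445715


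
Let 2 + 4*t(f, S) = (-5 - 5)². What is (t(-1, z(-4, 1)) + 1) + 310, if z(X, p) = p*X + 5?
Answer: 671/2 ≈ 335.50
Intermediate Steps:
z(X, p) = 5 + X*p (z(X, p) = X*p + 5 = 5 + X*p)
t(f, S) = 49/2 (t(f, S) = -½ + (-5 - 5)²/4 = -½ + (¼)*(-10)² = -½ + (¼)*100 = -½ + 25 = 49/2)
(t(-1, z(-4, 1)) + 1) + 310 = (49/2 + 1) + 310 = 51/2 + 310 = 671/2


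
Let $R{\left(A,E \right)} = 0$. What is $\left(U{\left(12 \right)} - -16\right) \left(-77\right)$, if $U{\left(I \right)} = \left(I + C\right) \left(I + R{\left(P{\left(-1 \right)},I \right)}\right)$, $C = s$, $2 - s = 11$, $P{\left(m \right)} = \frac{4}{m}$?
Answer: $-4004$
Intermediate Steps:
$s = -9$ ($s = 2 - 11 = -9$)
$C = -9$
$U{\left(I \right)} = I \left(-9 + I\right)$ ($U{\left(I \right)} = \left(I - 9\right) \left(I + 0\right) = \left(-9 + I\right) I = I \left(-9 + I\right)$)
$\left(U{\left(12 \right)} - -16\right) \left(-77\right) = \left(12 \left(-9 + 12\right) - -16\right) \left(-77\right) = \left(12 \cdot 3 + \left(-20 + 36\right)\right) \left(-77\right) = \left(36 + 16\right) \left(-77\right) = 52 \left(-77\right) = -4004$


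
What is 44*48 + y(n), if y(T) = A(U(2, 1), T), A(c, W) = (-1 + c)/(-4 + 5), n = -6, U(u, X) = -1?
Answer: 2110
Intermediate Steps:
A(c, W) = -1 + c (A(c, W) = (-1 + c)/1 = (-1 + c)*1 = -1 + c)
y(T) = -2 (y(T) = -1 - 1 = -2)
44*48 + y(n) = 44*48 - 2 = 2112 - 2 = 2110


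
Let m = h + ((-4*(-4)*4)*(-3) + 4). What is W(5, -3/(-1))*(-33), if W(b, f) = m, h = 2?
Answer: 6138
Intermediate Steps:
m = -186 (m = 2 + ((-4*(-4)*4)*(-3) + 4) = 2 + ((16*4)*(-3) + 4) = 2 + (64*(-3) + 4) = 2 + (-192 + 4) = 2 - 188 = -186)
W(b, f) = -186
W(5, -3/(-1))*(-33) = -186*(-33) = 6138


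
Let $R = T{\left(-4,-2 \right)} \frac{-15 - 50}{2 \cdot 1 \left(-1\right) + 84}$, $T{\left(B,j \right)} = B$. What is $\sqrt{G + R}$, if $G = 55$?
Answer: $\frac{3 \sqrt{10865}}{41} \approx 7.627$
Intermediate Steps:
$R = \frac{130}{41}$ ($R = - 4 \frac{-15 - 50}{2 \cdot 1 \left(-1\right) + 84} = - 4 \left(- \frac{65}{2 \left(-1\right) + 84}\right) = - 4 \left(- \frac{65}{-2 + 84}\right) = - 4 \left(- \frac{65}{82}\right) = - 4 \left(\left(-65\right) \frac{1}{82}\right) = \left(-4\right) \left(- \frac{65}{82}\right) = \frac{130}{41} \approx 3.1707$)
$\sqrt{G + R} = \sqrt{55 + \frac{130}{41}} = \sqrt{\frac{2385}{41}} = \frac{3 \sqrt{10865}}{41}$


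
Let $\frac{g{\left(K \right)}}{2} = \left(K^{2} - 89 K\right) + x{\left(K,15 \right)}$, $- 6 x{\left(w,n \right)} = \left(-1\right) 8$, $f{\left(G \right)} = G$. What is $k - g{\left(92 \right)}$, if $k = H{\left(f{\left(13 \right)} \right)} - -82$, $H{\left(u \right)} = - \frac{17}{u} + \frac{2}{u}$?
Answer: $- \frac{18479}{39} \approx -473.82$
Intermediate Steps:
$x{\left(w,n \right)} = \frac{4}{3}$ ($x{\left(w,n \right)} = - \frac{\left(-1\right) 8}{6} = \left(- \frac{1}{6}\right) \left(-8\right) = \frac{4}{3}$)
$H{\left(u \right)} = - \frac{15}{u}$
$g{\left(K \right)} = \frac{8}{3} - 178 K + 2 K^{2}$ ($g{\left(K \right)} = 2 \left(\left(K^{2} - 89 K\right) + \frac{4}{3}\right) = 2 \left(\frac{4}{3} + K^{2} - 89 K\right) = \frac{8}{3} - 178 K + 2 K^{2}$)
$k = \frac{1051}{13}$ ($k = - \frac{15}{13} - -82 = \left(-15\right) \frac{1}{13} + 82 = - \frac{15}{13} + 82 = \frac{1051}{13} \approx 80.846$)
$k - g{\left(92 \right)} = \frac{1051}{13} - \left(\frac{8}{3} - 16376 + 2 \cdot 92^{2}\right) = \frac{1051}{13} - \left(\frac{8}{3} - 16376 + 2 \cdot 8464\right) = \frac{1051}{13} - \left(\frac{8}{3} - 16376 + 16928\right) = \frac{1051}{13} - \frac{1664}{3} = - \frac{18479}{39}$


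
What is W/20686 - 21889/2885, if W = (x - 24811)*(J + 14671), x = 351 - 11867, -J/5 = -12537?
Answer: -4053812109737/29839555 ≈ -1.3585e+5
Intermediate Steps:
J = 62685 (J = -5*(-12537) = 62685)
x = -11516
W = -2810111412 (W = (-11516 - 24811)*(62685 + 14671) = -36327*77356 = -2810111412)
W/20686 - 21889/2885 = -2810111412/20686 - 21889/2885 = -2810111412*1/20686 - 21889*1/2885 = -1405055706/10343 - 21889/2885 = -4053812109737/29839555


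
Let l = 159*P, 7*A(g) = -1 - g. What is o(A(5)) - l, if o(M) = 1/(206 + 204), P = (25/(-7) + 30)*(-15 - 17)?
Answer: 385924807/2870 ≈ 1.3447e+5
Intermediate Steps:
A(g) = -⅐ - g/7 (A(g) = (-1 - g)/7 = -⅐ - g/7)
P = -5920/7 (P = (25*(-⅐) + 30)*(-32) = (-25/7 + 30)*(-32) = (185/7)*(-32) = -5920/7 ≈ -845.71)
o(M) = 1/410
l = -941280/7 (l = 159*(-5920/7) = -941280/7 ≈ -1.3447e+5)
o(A(5)) - l = 1/410 - 1*(-941280/7) = 1/410 + 941280/7 = 385924807/2870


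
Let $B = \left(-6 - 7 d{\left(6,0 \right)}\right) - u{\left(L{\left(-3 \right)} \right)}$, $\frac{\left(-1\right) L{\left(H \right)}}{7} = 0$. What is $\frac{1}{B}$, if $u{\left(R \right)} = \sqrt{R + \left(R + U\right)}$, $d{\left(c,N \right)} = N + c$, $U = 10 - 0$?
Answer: $- \frac{24}{1147} + \frac{\sqrt{10}}{2294} \approx -0.019546$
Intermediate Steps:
$L{\left(H \right)} = 0$ ($L{\left(H \right)} = \left(-7\right) 0 = 0$)
$U = 10$ ($U = 10 + 0 = 10$)
$u{\left(R \right)} = \sqrt{10 + 2 R}$ ($u{\left(R \right)} = \sqrt{R + \left(R + 10\right)} = \sqrt{R + \left(10 + R\right)} = \sqrt{10 + 2 R}$)
$B = -48 - \sqrt{10}$ ($B = \left(-6 - 7 \left(0 + 6\right)\right) - \sqrt{10 + 2 \cdot 0} = \left(-6 - 42\right) - \sqrt{10 + 0} = \left(-6 - 42\right) - \sqrt{10} = -48 - \sqrt{10} \approx -51.162$)
$\frac{1}{B} = \frac{1}{-48 - \sqrt{10}}$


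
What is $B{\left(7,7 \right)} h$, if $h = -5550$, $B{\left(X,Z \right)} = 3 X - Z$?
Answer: $-77700$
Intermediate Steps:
$B{\left(X,Z \right)} = - Z + 3 X$
$B{\left(7,7 \right)} h = \left(\left(-1\right) 7 + 3 \cdot 7\right) \left(-5550\right) = \left(-7 + 21\right) \left(-5550\right) = 14 \left(-5550\right) = -77700$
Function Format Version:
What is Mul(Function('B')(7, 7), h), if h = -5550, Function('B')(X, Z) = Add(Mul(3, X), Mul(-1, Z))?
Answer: -77700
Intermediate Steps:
Function('B')(X, Z) = Add(Mul(-1, Z), Mul(3, X))
Mul(Function('B')(7, 7), h) = Mul(Add(Mul(-1, 7), Mul(3, 7)), -5550) = Mul(Add(-7, 21), -5550) = Mul(14, -5550) = -77700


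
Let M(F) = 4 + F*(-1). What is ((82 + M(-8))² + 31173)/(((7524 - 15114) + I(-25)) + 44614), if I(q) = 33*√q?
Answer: 1481293216/1370803801 - 6601485*I/1370803801 ≈ 1.0806 - 0.0048158*I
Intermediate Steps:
M(F) = 4 - F
((82 + M(-8))² + 31173)/(((7524 - 15114) + I(-25)) + 44614) = ((82 + (4 - 1*(-8)))² + 31173)/(((7524 - 15114) + 33*√(-25)) + 44614) = ((82 + (4 + 8))² + 31173)/((-7590 + 33*(5*I)) + 44614) = ((82 + 12)² + 31173)/((-7590 + 165*I) + 44614) = (94² + 31173)/(37024 + 165*I) = (8836 + 31173)*((37024 - 165*I)/1370803801) = 40009*((37024 - 165*I)/1370803801) = 40009*(37024 - 165*I)/1370803801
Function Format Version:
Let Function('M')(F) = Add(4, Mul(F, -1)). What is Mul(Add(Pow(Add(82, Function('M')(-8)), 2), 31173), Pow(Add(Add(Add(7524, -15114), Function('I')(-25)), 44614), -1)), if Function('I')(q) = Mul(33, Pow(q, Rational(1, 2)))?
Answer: Add(Rational(1481293216, 1370803801), Mul(Rational(-6601485, 1370803801), I)) ≈ Add(1.0806, Mul(-0.0048158, I))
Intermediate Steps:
Function('M')(F) = Add(4, Mul(-1, F))
Mul(Add(Pow(Add(82, Function('M')(-8)), 2), 31173), Pow(Add(Add(Add(7524, -15114), Function('I')(-25)), 44614), -1)) = Mul(Add(Pow(Add(82, Add(4, Mul(-1, -8))), 2), 31173), Pow(Add(Add(Add(7524, -15114), Mul(33, Pow(-25, Rational(1, 2)))), 44614), -1)) = Mul(Add(Pow(Add(82, Add(4, 8)), 2), 31173), Pow(Add(Add(-7590, Mul(33, Mul(5, I))), 44614), -1)) = Mul(Add(Pow(Add(82, 12), 2), 31173), Pow(Add(Add(-7590, Mul(165, I)), 44614), -1)) = Mul(Add(Pow(94, 2), 31173), Pow(Add(37024, Mul(165, I)), -1)) = Mul(Add(8836, 31173), Mul(Rational(1, 1370803801), Add(37024, Mul(-165, I)))) = Mul(40009, Mul(Rational(1, 1370803801), Add(37024, Mul(-165, I)))) = Mul(Rational(40009, 1370803801), Add(37024, Mul(-165, I)))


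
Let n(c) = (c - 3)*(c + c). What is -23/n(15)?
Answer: -23/360 ≈ -0.063889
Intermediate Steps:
n(c) = 2*c*(-3 + c) (n(c) = (-3 + c)*(2*c) = 2*c*(-3 + c))
-23/n(15) = -23*1/(30*(-3 + 15)) = -23/(2*15*12) = -23/360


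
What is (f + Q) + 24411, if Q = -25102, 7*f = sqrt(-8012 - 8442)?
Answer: -691 + I*sqrt(16454)/7 ≈ -691.0 + 18.325*I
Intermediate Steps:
f = I*sqrt(16454)/7 (f = sqrt(-8012 - 8442)/7 = sqrt(-16454)/7 = (I*sqrt(16454))/7 = I*sqrt(16454)/7 ≈ 18.325*I)
(f + Q) + 24411 = (I*sqrt(16454)/7 - 25102) + 24411 = (-25102 + I*sqrt(16454)/7) + 24411 = -691 + I*sqrt(16454)/7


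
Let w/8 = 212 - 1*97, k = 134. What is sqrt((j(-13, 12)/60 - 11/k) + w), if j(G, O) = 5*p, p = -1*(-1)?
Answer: sqrt(148675881)/402 ≈ 30.332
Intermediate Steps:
p = 1
j(G, O) = 5 (j(G, O) = 5*1 = 5)
w = 920 (w = 8*(212 - 1*97) = 8*(212 - 97) = 8*115 = 920)
sqrt((j(-13, 12)/60 - 11/k) + w) = sqrt((5/60 - 11/134) + 920) = sqrt((5*(1/60) - 11*1/134) + 920) = sqrt((1/12 - 11/134) + 920) = sqrt(1/804 + 920) = sqrt(739681/804) = sqrt(148675881)/402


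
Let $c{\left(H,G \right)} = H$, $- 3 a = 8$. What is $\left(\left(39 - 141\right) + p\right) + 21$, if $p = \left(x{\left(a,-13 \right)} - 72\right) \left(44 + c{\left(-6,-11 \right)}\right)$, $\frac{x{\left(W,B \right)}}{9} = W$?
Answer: $-3729$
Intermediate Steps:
$a = - \frac{8}{3}$ ($a = \left(- \frac{1}{3}\right) 8 = - \frac{8}{3} \approx -2.6667$)
$x{\left(W,B \right)} = 9 W$
$p = -3648$ ($p = \left(9 \left(- \frac{8}{3}\right) - 72\right) \left(44 - 6\right) = \left(-24 - 72\right) 38 = \left(-96\right) 38 = -3648$)
$\left(\left(39 - 141\right) + p\right) + 21 = \left(\left(39 - 141\right) - 3648\right) + 21 = \left(-102 - 3648\right) + 21 = -3750 + 21 = -3729$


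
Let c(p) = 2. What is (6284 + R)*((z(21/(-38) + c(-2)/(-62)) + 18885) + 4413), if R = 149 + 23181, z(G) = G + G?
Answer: 406358362462/589 ≈ 6.8991e+8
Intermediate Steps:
z(G) = 2*G
R = 23330
(6284 + R)*((z(21/(-38) + c(-2)/(-62)) + 18885) + 4413) = (6284 + 23330)*((2*(21/(-38) + 2/(-62)) + 18885) + 4413) = 29614*((2*(21*(-1/38) + 2*(-1/62)) + 18885) + 4413) = 29614*((2*(-21/38 - 1/31) + 18885) + 4413) = 29614*((2*(-689/1178) + 18885) + 4413) = 29614*((-689/589 + 18885) + 4413) = 29614*(11122576/589 + 4413) = 29614*(13721833/589) = 406358362462/589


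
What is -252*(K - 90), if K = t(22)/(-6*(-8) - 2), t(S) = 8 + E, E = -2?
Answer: 520884/23 ≈ 22647.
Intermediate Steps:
t(S) = 6 (t(S) = 8 - 2 = 6)
K = 3/23 (K = 6/(-6*(-8) - 2) = 6/(48 - 2) = 6/46 = 6*(1/46) = 3/23 ≈ 0.13043)
-252*(K - 90) = -252*(3/23 - 90) = -252*(-2067/23) = 520884/23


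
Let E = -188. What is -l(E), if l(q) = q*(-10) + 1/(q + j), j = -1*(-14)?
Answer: -327119/174 ≈ -1880.0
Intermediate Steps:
j = 14
l(q) = 1/(14 + q) - 10*q (l(q) = q*(-10) + 1/(q + 14) = -10*q + 1/(14 + q) = 1/(14 + q) - 10*q)
-l(E) = -(1 - 140*(-188) - 10*(-188)²)/(14 - 188) = -(1 + 26320 - 10*35344)/(-174) = -(-1)*(1 + 26320 - 353440)/174 = -(-1)*(-327119)/174 = -1*327119/174 = -327119/174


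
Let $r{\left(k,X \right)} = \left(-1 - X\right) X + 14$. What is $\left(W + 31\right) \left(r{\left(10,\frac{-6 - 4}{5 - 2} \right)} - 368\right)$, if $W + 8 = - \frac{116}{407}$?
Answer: $- \frac{73960}{9} \approx -8217.8$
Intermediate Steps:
$W = - \frac{3372}{407}$ ($W = -8 - \frac{116}{407} = - \frac{3372}{407} \approx -8.285$)
$r{\left(k,X \right)} = 14 + X \left(-1 - X\right)$ ($r{\left(k,X \right)} = X \left(-1 - X\right) + 14 = 14 + X \left(-1 - X\right)$)
$\left(W + 31\right) \left(r{\left(10,\frac{-6 - 4}{5 - 2} \right)} - 368\right) = \left(- \frac{3372}{407} + 31\right) \left(\left(14 - \frac{-6 - 4}{5 - 2} - \left(\frac{-6 - 4}{5 - 2}\right)^{2}\right) - 368\right) = \frac{9245 \left(\left(14 - - \frac{10}{3} - \left(- \frac{10}{3}\right)^{2}\right) - 368\right)}{407} = \frac{9245 \left(\left(14 + \frac{10}{3} - \frac{100}{9}\right) - 368\right)}{407} = \frac{9245 \left(\frac{56}{9} - 368\right)}{407} = \frac{9245}{407} \left(- \frac{3256}{9}\right) = - \frac{73960}{9}$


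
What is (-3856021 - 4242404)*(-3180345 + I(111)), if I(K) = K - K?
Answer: 25755785456625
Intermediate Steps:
I(K) = 0
(-3856021 - 4242404)*(-3180345 + I(111)) = (-3856021 - 4242404)*(-3180345 + 0) = -8098425*(-3180345) = 25755785456625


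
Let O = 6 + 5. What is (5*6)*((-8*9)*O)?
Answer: -23760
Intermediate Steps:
O = 11
(5*6)*((-8*9)*O) = (5*6)*(-8*9*11) = 30*(-72*11) = 30*(-792) = -23760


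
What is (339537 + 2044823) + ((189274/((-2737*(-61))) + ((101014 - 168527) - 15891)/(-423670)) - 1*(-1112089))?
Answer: 123660133979325259/35367336095 ≈ 3.4965e+6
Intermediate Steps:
(339537 + 2044823) + ((189274/((-2737*(-61))) + ((101014 - 168527) - 15891)/(-423670)) - 1*(-1112089)) = 2384360 + ((189274/166957 + (-67513 - 15891)*(-1/423670)) + 1112089) = 2384360 + ((189274*(1/166957) - 83404*(-1/423670)) + 1112089) = 2384360 + ((189274/166957 + 41702/211835) + 1112089) = 2384360 + (47057298604/35367336095 + 1112089) = 2384360 + 39331672487851059/35367336095 = 123660133979325259/35367336095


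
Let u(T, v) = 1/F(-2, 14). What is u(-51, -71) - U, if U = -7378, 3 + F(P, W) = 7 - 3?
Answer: 7379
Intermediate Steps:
F(P, W) = 1 (F(P, W) = -3 + (7 - 3) = -3 + 4 = 1)
u(T, v) = 1 (u(T, v) = 1/1 = 1)
u(-51, -71) - U = 1 - 1*(-7378) = 1 + 7378 = 7379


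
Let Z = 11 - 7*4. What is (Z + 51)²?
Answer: 1156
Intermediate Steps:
Z = -17 (Z = 11 - 28 = -17)
(Z + 51)² = (-17 + 51)² = 34² = 1156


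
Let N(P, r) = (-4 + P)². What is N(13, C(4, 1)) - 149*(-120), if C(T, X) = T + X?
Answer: 17961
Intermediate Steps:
N(13, C(4, 1)) - 149*(-120) = (-4 + 13)² - 149*(-120) = 9² + 17880 = 81 + 17880 = 17961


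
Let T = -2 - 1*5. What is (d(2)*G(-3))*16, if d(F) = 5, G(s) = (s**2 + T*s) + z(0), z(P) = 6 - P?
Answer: 2880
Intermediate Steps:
T = -7 (T = -2 - 5 = -7)
G(s) = 6 + s**2 - 7*s (G(s) = (s**2 - 7*s) + (6 - 1*0) = (s**2 - 7*s) + (6 + 0) = (s**2 - 7*s) + 6 = 6 + s**2 - 7*s)
(d(2)*G(-3))*16 = (5*(6 + (-3)**2 - 7*(-3)))*16 = (5*(6 + 9 + 21))*16 = (5*36)*16 = 180*16 = 2880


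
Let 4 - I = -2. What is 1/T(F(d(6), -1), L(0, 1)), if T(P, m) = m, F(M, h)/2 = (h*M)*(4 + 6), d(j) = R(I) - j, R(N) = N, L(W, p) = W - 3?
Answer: -1/3 ≈ -0.33333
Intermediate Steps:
L(W, p) = -3 + W
I = 6 (I = 4 - 1*(-2) = 4 + 2 = 6)
d(j) = 6 - j
F(M, h) = 20*M*h (F(M, h) = 2*((h*M)*(4 + 6)) = 2*((M*h)*10) = 2*(10*M*h) = 20*M*h)
1/T(F(d(6), -1), L(0, 1)) = 1/(-3 + 0) = 1/(-3) = -1/3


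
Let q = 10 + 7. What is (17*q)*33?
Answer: 9537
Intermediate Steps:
q = 17
(17*q)*33 = (17*17)*33 = 289*33 = 9537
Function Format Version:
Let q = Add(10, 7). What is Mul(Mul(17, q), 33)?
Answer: 9537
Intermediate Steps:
q = 17
Mul(Mul(17, q), 33) = Mul(Mul(17, 17), 33) = Mul(289, 33) = 9537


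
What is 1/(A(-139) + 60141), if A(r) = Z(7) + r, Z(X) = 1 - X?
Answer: 1/59996 ≈ 1.6668e-5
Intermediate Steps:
A(r) = -6 + r (A(r) = (1 - 1*7) + r = (1 - 7) + r = -6 + r)
1/(A(-139) + 60141) = 1/((-6 - 139) + 60141) = 1/(-145 + 60141) = 1/59996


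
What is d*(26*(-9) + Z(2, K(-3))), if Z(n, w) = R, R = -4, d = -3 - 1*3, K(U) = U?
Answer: 1428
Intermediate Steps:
d = -6 (d = -3 - 3 = -6)
Z(n, w) = -4
d*(26*(-9) + Z(2, K(-3))) = -6*(26*(-9) - 4) = -6*(-234 - 4) = -6*(-238) = 1428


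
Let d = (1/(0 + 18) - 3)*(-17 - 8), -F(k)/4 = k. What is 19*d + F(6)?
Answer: 24743/18 ≈ 1374.6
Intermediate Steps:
F(k) = -4*k
d = 1325/18 (d = (1/18 - 3)*(-25) = -53/18*(-25) = 1325/18 ≈ 73.611)
19*d + F(6) = 19*(1325/18) - 4*6 = 25175/18 - 24 = 24743/18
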